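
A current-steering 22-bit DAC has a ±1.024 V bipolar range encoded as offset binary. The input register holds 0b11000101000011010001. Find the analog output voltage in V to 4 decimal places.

LSB = 2.048 V / 2^22 = 0.49 µV.
Code 0b11000101000011010001 = 807121 decimal.
V_out = (−1.024) + 807121 × 4.88281e-07 V = -0.629898 V.

-0.6299 V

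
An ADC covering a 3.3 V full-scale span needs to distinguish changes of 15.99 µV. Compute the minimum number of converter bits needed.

18 bits

Number of steps required ≥ 3.3 V / 15.99 µV = 206378.99.
Need 2^N ≥ 206378.99; 2^17 = 131072, 2^18 = 262144.
Minimum N = 18.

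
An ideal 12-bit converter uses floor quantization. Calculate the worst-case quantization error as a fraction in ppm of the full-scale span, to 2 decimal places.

244.14 ppm

Truncating → worst-case error = 1 LSB = V_FS/2^12, so 1e+06/4096 = 244.141 ppm of full scale.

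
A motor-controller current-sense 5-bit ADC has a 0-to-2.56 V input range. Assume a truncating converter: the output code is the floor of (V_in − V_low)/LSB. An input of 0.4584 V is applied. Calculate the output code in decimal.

code 5

LSB = 2.56 V / 32 = 80.000 mV.
(0.4584 − 0) / 0.08 = 5.730 LSBs.
So the output code is 5.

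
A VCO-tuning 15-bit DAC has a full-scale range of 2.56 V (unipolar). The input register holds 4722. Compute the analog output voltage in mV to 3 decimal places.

368.906 mV

LSB = 2.56 V / 2^15 = 78.12 µV.
V_out = 0 + 4722 × 7.8125e-05 V = 0.368906 V.
= 368.906 mV.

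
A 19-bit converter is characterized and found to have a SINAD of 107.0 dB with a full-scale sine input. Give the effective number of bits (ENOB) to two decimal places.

ENOB = (SINAD − 1.76) / 6.02 = (107.0 − 1.76)/6.02 = 17.482.

17.48 bits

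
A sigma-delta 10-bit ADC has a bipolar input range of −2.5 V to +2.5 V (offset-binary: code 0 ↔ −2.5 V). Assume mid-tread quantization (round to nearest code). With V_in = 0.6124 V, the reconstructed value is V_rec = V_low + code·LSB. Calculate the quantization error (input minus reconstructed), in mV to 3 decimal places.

2.048 mV

One LSB is 5 V / 1024 = 4.883 mV.
(V_in − V_low)/LSB = (0.6124 − (−2.5))/0.00488281 = 637.4195 → code 637 (round).
Reconstructed: 0.61035156 V.
V_in − V_rec = 0.00204844 V = 2.048 mV.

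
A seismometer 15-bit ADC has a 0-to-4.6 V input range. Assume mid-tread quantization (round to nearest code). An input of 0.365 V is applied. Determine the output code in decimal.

LSB = 4.6 V / 32768 = 140.38 µV.
(0.365 − 0) / 0.000140381 = 2600.070 LSBs.
round(2600.070) = 2600.

code 2600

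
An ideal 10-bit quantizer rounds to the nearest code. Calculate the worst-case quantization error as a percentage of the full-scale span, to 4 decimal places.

0.0488 %

Rounding → worst-case error = ½ LSB = V_FS/2^11, so 100/2048 = 0.0488281 % of full scale.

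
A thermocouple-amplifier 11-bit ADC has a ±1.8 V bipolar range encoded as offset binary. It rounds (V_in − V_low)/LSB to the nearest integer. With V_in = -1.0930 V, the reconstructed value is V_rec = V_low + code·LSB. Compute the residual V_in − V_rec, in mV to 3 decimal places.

0.359 mV

LSB = 3.6/2^11 = 1.758 mV.
(-1.0930 − (−1.8))/0.00175781 = 402.2044; round gives code 402.
V_rec = (−1.8) + 402·0.00175781 = -1.0933594 V.
Error = -1.0930 − (−1.0933594) = 0.000359375 V = 0.359 mV.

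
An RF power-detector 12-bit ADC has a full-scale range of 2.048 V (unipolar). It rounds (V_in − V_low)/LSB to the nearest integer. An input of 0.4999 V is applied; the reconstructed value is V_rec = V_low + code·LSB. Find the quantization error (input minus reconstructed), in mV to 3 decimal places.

-0.100 mV

Step size: 2.048 V ÷ 2^12 = 0.500 mV.
Scaled input = 999.8000 LSBs, so code = 1000.
V_rec = 0 + 1000·0.0005 = 0.5 V.
V_in − V_rec = -0.0001 V = -0.100 mV.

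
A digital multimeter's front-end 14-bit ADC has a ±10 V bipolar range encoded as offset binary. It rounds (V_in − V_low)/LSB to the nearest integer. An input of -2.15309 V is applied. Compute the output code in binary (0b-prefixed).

code 0b1100100011100 (decimal 6428)

Full-scale span = 20 V; LSB = 20/2^14 = 1.221 mV.
(V_in − V_low)/LSB = (-2.15309 − (−10)) / 0.0012207 = 6428.189.
round(6428.189) = 6428.
In binary (0b-prefixed): 0b1100100011100.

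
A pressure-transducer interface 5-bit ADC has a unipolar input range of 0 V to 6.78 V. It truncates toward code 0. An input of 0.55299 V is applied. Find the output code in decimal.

Full-scale span = 6.78 V; LSB = 6.78/2^5 = 211.875 mV.
(V_in − V_low)/LSB = (0.55299 − 0) / 0.211875 = 2.610.
So the output code is 2.

code 2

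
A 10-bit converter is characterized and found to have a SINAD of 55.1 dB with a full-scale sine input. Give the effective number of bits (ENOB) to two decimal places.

ENOB = (SINAD − 1.76) / 6.02 = (55.1 − 1.76)/6.02 = 8.860.

8.86 bits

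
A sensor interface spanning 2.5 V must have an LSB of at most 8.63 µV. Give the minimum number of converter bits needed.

Number of steps required ≥ 2.5 V / 8.63 µV = 289687.14.
Need 2^N ≥ 289687.14; 2^18 = 262144, 2^19 = 524288.
Minimum N = 19.

19 bits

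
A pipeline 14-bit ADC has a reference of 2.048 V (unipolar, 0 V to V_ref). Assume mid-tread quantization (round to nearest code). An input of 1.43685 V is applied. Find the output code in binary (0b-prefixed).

code 0b10110011100111 (decimal 11495)

LSB = 2.048 V / 16384 = 125.00 µV.
(V_in − V_low)/LSB = (1.43685 − 0) / 0.000125 = 11494.800.
Round → code 11495.
In binary (0b-prefixed): 0b10110011100111.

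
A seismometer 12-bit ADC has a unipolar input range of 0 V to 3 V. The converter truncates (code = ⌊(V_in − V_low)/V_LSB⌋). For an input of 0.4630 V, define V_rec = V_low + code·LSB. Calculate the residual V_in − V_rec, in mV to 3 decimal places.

LSB = 3/2^12 = 0.732 mV.
Scaled input = 632.1493 LSBs, so code = 632.
V_rec = 0 + 632·0.000732422 = 0.46289062 V.
V_in − V_rec = 0.000109375 V = 0.109 mV.

0.109 mV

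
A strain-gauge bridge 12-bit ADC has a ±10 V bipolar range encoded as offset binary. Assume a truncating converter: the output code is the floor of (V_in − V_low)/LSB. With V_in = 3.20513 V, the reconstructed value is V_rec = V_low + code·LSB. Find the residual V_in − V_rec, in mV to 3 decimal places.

One LSB is 20 V / 4096 = 4.883 mV.
Scaled input = 2704.4106 LSBs, so code = 2704.
V_rec = (−10) + 2704·0.00488281 = 3.203125 V.
V_in − V_rec = 0.002005 V = 2.005 mV.

2.005 mV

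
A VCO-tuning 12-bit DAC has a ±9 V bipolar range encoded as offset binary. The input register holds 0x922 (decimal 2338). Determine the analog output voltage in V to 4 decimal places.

1.2744 V

LSB = 18 V / 2^12 = 4.395 mV.
Code 0x922 = 2338 decimal.
V_out = (−9) + 2338 × 0.00439453 V = 1.27441 V.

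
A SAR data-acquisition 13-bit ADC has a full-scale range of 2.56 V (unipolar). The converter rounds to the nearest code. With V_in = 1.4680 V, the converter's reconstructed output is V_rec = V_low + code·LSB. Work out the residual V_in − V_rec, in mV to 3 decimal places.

One LSB is 2.56 V / 8192 = 312.50 µV.
Scaled input = 4697.6000 LSBs, so code = 4698.
Reconstructed: 1.468125 V.
Error = 1.4680 − 1.468125 = -0.000125 V = -0.125 mV.

-0.125 mV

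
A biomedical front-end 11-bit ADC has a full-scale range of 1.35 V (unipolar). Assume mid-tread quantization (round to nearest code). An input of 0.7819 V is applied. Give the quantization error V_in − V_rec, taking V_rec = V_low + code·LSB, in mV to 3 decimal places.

0.113 mV

LSB = 1.35/2^11 = 0.659 mV.
(0.7819 − 0)/0.00065918 = 1186.1713; round gives code 1186.
Code 1186 maps back to 0 + 1186×0.00065918 V = 0.78178711 V.
V_in − V_rec = 0.000112891 V = 0.113 mV.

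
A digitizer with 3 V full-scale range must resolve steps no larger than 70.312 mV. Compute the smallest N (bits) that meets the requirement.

Number of steps required ≥ 3 V / 70.312 mV = 42.67.
Need 2^N ≥ 42.67; 2^5 = 32, 2^6 = 64.
Minimum N = 6.

6 bits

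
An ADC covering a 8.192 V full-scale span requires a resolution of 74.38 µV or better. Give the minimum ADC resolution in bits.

Number of steps required ≥ 8.192 V / 74.38 µV = 110137.13.
Need 2^N ≥ 110137.13; 2^16 = 65536, 2^17 = 131072.
Minimum N = 17.

17 bits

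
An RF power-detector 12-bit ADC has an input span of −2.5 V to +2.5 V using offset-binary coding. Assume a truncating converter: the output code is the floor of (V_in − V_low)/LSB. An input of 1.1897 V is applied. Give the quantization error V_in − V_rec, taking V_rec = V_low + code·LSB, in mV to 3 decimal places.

One LSB is 5 V / 4096 = 1.221 mV.
(V_in − V_low)/LSB = (1.1897 − (−2.5))/0.0012207 = 3022.6022 → code 3022 (floor).
Code 3022 maps back to (−2.5) + 3022×0.0012207 V = 1.1889648 V.
Error = 1.1897 − 1.1889648 = 0.000735156 V = 0.735 mV.

0.735 mV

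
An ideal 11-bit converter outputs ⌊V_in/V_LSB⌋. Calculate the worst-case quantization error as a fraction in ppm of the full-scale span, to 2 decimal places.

Truncating → worst-case error = 1 LSB = V_FS/2^11, so 1e+06/2048 = 488.281 ppm of full scale.

488.28 ppm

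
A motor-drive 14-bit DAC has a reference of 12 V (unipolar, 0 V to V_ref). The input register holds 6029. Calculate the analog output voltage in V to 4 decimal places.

LSB = 12 V / 2^14 = 0.732 mV.
V_out = 0 + 6029 × 0.000732422 V = 4.41577 V.

4.4158 V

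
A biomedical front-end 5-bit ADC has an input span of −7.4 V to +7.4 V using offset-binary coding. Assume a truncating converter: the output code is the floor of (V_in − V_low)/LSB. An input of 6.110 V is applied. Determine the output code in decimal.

Full-scale span = 14.8 V; LSB = 14.8/2^5 = 462.500 mV.
(6.110 − (−7.4)) / 0.4625 = 29.211 LSBs.
⌊·⌋(29.211) = 29.

code 29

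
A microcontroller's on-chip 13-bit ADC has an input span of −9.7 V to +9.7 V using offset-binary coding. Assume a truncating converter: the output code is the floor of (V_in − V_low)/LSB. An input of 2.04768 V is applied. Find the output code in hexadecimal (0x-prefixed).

code 0x1360 (decimal 4960)

With 8192 levels over 19.4 V, one step is 2.368 mV.
Input sits at 4960.670 steps above V_low.
So the output code is 4960.
In hexadecimal (0x-prefixed): 0x1360.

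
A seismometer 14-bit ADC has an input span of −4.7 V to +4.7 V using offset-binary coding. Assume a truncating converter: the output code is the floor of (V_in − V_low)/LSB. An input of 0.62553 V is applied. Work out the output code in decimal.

code 9282

LSB = 9.4 V / 16384 = 0.574 mV.
(V_in − V_low)/LSB = (0.62553 − (−4.7)) / 0.00057373 = 9282.285.
Floor → code 9282.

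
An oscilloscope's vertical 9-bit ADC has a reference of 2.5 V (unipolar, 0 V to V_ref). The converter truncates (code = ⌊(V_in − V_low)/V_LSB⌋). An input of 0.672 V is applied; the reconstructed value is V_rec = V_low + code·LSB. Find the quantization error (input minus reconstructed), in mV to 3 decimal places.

3.055 mV

Step size: 2.5 V ÷ 2^9 = 4.883 mV.
(V_in − V_low)/LSB = (0.672 − 0)/0.00488281 = 137.6256 → code 137 (floor).
Reconstructed: 0.66894531 V.
Error = 0.672 − 0.66894531 = 0.00305469 V = 3.055 mV.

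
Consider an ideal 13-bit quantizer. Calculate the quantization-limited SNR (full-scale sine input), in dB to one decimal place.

80.0 dB

SNR ≈ 6.02·N + 1.76 dB = 6.02·13 + 1.76 = 80.02 dB.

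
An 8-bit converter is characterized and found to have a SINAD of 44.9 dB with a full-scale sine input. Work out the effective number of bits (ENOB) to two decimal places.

7.17 bits

ENOB = (SINAD − 1.76) / 6.02 = (44.9 − 1.76)/6.02 = 7.166.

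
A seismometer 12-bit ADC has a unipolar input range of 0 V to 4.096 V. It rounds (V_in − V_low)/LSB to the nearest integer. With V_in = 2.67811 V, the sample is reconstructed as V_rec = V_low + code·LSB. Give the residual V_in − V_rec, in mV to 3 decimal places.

0.110 mV

One LSB is 4.096 V / 4096 = 1.000 mV.
Scaled input = 2678.1100 LSBs, so code = 2678.
V_rec = 0 + 2678·0.001 = 2.678 V.
Error = 2.67811 − 2.678 = 0.00011 V = 0.110 mV.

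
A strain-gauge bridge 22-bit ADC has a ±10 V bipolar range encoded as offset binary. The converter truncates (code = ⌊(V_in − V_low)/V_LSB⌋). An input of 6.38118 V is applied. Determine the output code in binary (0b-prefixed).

Full-scale span = 20 V; LSB = 20/2^22 = 4.77 µV.
(6.38118 − (−10)) / 4.76837e-06 = 3435382.440 LSBs.
Floor → code 3435382.
In binary (0b-prefixed): 0b1101000110101101110110.

code 0b1101000110101101110110 (decimal 3435382)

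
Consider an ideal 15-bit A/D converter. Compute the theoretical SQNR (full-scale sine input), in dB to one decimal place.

92.1 dB

SNR ≈ 6.02·N + 1.76 dB = 6.02·15 + 1.76 = 92.06 dB.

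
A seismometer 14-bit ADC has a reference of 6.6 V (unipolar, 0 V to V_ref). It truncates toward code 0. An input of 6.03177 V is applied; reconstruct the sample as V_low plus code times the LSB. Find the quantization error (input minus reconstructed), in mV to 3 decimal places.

0.166 mV

Step size: 6.6 V ÷ 2^14 = 402.83 µV.
Scaled input = 14973.4121 LSBs, so code = 14973.
Reconstructed: 6.031604 V.
Difference: 0.000165996 V → 0.166 mV.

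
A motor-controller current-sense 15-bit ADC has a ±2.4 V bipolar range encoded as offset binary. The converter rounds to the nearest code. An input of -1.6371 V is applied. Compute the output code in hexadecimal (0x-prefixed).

Full-scale span = 4.8 V; LSB = 4.8/2^15 = 146.48 µV.
(V_in − V_low)/LSB = (-1.6371 − (−2.4)) / 0.000146484 = 5208.064.
round(5208.064) = 5208.
In hexadecimal (0x-prefixed): 0x1458.

code 0x1458 (decimal 5208)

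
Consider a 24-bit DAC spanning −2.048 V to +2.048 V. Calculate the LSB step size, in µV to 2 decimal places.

0.24 µV

Full-scale span = 4.096 V.
LSB = 4.096 / 2^24 = 4.096 / 16777216 = 2.44141e-07 V = 0.24 µV.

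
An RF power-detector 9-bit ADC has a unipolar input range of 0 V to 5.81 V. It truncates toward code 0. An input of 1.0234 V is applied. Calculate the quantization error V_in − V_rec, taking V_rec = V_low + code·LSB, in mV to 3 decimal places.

Step size: 5.81 V ÷ 2^9 = 11.348 mV.
(1.0234 − 0)/0.0113477 = 90.1860; ⌊·⌋ gives code 90.
Code 90 maps back to 0 + 90×0.0113477 V = 1.0212891 V.
Difference: 0.00211094 V → 2.111 mV.

2.111 mV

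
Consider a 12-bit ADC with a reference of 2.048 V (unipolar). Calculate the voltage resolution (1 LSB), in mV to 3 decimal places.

0.500 mV

Full-scale span = 2.048 V.
LSB = 2.048 / 2^12 = 2.048 / 4096 = 0.0005 V = 0.500 mV.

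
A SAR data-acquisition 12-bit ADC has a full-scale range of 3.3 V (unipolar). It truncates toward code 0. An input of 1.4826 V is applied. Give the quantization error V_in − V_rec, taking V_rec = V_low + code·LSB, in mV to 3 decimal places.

LSB = 3.3/2^12 = 0.806 mV.
(V_in − V_low)/LSB = (1.4826 − 0)/0.000805664 = 1840.2211 → code 1840 (floor).
Code 1840 maps back to 0 + 1840×0.000805664 V = 1.4824219 V.
Difference: 0.000178125 V → 0.178 mV.

0.178 mV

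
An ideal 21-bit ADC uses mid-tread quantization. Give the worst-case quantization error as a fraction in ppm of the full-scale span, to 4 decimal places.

0.2384 ppm

Rounding → worst-case error = ½ LSB = V_FS/2^22, so 1e+06/4194304 = 0.238419 ppm of full scale.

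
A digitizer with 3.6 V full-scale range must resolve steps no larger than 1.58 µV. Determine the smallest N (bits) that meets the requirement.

Number of steps required ≥ 3.6 V / 1.58 µV = 2278481.01.
Need 2^N ≥ 2278481.01; 2^21 = 2097152, 2^22 = 4194304.
Minimum N = 22.

22 bits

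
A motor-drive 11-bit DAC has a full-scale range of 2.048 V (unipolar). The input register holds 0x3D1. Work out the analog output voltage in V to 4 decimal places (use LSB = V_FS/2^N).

LSB = 2.048 V / 2^11 = 1.000 mV.
Code 0x3D1 = 977 decimal.
V_out = 0 + 977 × 0.001 V = 0.977 V.

0.9770 V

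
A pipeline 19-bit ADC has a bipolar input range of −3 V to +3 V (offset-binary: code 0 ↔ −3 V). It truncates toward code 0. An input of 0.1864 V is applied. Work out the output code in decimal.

LSB = 6 V / 524288 = 11.44 µV.
(V_in − V_low)/LSB = (0.1864 − (−3)) / 1.14441e-05 = 278431.881.
⌊·⌋(278431.881) = 278431.

code 278431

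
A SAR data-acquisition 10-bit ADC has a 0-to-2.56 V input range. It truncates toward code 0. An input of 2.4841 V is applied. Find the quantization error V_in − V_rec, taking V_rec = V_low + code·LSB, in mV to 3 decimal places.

1.600 mV

LSB = 2.56/2^10 = 2.500 mV.
(V_in − V_low)/LSB = (2.4841 − 0)/0.0025 = 993.6400 → code 993 (floor).
Reconstructed: 2.4825 V.
V_in − V_rec = 0.0016 V = 1.600 mV.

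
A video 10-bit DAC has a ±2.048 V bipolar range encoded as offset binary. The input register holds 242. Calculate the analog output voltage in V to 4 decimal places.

-1.0800 V

LSB = 4.096 V / 2^10 = 4.000 mV.
V_out = (−2.048) + 242 × 0.004 V = -1.08 V.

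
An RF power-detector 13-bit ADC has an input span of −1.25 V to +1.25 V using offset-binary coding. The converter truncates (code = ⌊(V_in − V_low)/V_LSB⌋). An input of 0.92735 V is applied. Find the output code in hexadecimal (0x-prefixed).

code 0x1BDE (decimal 7134)

With 8192 levels over 2.5 V, one step is 305.18 µV.
(0.92735 − (−1.25)) / 0.000305176 = 7134.740 LSBs.
Floor → code 7134.
In hexadecimal (0x-prefixed): 0x1BDE.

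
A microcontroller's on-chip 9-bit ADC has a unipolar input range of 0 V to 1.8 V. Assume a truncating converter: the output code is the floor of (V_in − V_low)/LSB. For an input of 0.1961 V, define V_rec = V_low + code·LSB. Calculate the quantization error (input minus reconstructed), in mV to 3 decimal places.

LSB = 1.8/2^9 = 3.516 mV.
(0.1961 − 0)/0.00351563 = 55.7796; ⌊·⌋ gives code 55.
V_rec = 0 + 55·0.00351563 = 0.19335938 V.
Error = 0.1961 − 0.19335938 = 0.00274063 V = 2.741 mV.

2.741 mV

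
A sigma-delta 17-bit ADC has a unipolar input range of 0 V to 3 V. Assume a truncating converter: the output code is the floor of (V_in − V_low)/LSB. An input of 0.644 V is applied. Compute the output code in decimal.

With 131072 levels over 3 V, one step is 22.89 µV.
(V_in − V_low)/LSB = (0.644 − 0) / 2.28882e-05 = 28136.789.
Floor → code 28136.

code 28136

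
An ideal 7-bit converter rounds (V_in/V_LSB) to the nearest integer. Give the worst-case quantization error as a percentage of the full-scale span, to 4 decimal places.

0.3906 %

Rounding → worst-case error = ½ LSB = V_FS/2^8, so 100/256 = 0.390625 % of full scale.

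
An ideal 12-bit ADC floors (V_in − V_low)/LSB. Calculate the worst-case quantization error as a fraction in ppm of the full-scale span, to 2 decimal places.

Truncating → worst-case error = 1 LSB = V_FS/2^12, so 1e+06/4096 = 244.141 ppm of full scale.

244.14 ppm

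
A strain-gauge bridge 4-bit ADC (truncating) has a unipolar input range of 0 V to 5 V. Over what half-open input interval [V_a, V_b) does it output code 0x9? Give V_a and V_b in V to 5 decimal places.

LSB = 5/2^4 = 312.500 mV.
Code 0x9 = 9 decimal.
V_a = V_low + 9·LSB = 2.8125 V; V_b = V_low + 10·LSB = 3.125 V.

[2.81250 V, 3.12500 V)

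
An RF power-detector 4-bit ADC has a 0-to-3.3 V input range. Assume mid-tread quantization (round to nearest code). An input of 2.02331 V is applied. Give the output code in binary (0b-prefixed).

LSB = 3.3 V / 16 = 206.250 mV.
(V_in − V_low)/LSB = (2.02331 − 0) / 0.20625 = 9.810.
Round → code 10.
In binary (0b-prefixed): 0b1010.

code 0b1010 (decimal 10)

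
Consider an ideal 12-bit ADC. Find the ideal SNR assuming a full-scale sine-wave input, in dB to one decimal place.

SNR ≈ 6.02·N + 1.76 dB = 6.02·12 + 1.76 = 74.00 dB.

74.0 dB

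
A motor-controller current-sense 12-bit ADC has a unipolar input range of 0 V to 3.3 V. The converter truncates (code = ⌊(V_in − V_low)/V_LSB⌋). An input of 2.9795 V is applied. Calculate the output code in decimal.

With 4096 levels over 3.3 V, one step is 0.806 mV.
Input sits at 3698.192 steps above V_low.
⌊·⌋(3698.192) = 3698.

code 3698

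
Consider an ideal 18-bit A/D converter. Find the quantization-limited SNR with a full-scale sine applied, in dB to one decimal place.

SNR ≈ 6.02·N + 1.76 dB = 6.02·18 + 1.76 = 110.12 dB.

110.1 dB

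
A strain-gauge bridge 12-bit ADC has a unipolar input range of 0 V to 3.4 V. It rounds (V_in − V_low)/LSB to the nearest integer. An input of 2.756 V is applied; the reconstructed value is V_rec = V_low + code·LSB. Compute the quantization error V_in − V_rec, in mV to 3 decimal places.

Step size: 3.4 V ÷ 2^12 = 0.830 mV.
(2.756 − 0)/0.000830078 = 3320.1694; round gives code 3320.
Reconstructed: 2.7558594 V.
Error = 2.756 − 2.7558594 = 0.000140625 V = 0.141 mV.

0.141 mV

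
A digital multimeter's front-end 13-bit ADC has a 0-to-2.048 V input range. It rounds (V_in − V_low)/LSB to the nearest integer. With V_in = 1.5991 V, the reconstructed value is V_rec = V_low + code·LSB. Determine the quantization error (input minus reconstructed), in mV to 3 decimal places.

0.100 mV

Step size: 2.048 V ÷ 2^13 = 250.00 µV.
(V_in − V_low)/LSB = (1.5991 − 0)/0.00025 = 6396.4000 → code 6396 (round).
Code 6396 maps back to 0 + 6396×0.00025 V = 1.599 V.
Error = 1.5991 − 1.599 = 0.0001 V = 0.100 mV.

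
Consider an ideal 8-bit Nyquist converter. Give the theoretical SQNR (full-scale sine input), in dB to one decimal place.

SNR ≈ 6.02·N + 1.76 dB = 6.02·8 + 1.76 = 49.92 dB.

49.9 dB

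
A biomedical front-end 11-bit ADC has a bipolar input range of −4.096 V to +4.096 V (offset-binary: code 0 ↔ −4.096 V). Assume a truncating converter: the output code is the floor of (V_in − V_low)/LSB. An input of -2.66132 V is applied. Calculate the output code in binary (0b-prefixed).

code 0b101100110 (decimal 358)

With 2048 levels over 8.192 V, one step is 4.000 mV.
Input sits at 358.670 steps above V_low.
Floor → code 358.
In binary (0b-prefixed): 0b101100110.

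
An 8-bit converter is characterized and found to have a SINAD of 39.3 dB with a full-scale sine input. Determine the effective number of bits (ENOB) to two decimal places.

ENOB = (SINAD − 1.76) / 6.02 = (39.3 − 1.76)/6.02 = 6.236.

6.24 bits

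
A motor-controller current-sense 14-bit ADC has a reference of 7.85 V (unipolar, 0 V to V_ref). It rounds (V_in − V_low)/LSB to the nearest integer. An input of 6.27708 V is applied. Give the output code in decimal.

code 13101

Full-scale span = 7.85 V; LSB = 7.85/2^14 = 479.13 µV.
(6.27708 − 0) / 0.000479126 = 13101.106 LSBs.
Round → code 13101.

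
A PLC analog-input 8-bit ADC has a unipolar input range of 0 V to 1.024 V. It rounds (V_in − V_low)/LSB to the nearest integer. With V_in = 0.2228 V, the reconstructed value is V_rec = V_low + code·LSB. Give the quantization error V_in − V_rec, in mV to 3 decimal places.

Step size: 1.024 V ÷ 2^8 = 4.000 mV.
(0.2228 − 0)/0.004 = 55.7000; round gives code 56.
Code 56 maps back to 0 + 56×0.004 V = 0.224 V.
V_in − V_rec = -0.0012 V = -1.200 mV.

-1.200 mV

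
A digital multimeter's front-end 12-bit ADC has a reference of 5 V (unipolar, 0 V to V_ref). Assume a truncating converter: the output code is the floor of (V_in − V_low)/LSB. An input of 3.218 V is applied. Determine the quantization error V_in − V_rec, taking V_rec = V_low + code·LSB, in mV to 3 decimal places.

0.227 mV

One LSB is 5 V / 4096 = 1.221 mV.
(V_in − V_low)/LSB = (3.218 − 0)/0.0012207 = 2636.1856 → code 2636 (floor).
Code 2636 maps back to 0 + 2636×0.0012207 V = 3.2177734 V.
Difference: 0.000226563 V → 0.227 mV.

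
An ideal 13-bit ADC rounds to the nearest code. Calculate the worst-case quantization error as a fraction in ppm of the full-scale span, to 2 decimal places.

61.04 ppm

Rounding → worst-case error = ½ LSB = V_FS/2^14, so 1e+06/16384 = 61.0352 ppm of full scale.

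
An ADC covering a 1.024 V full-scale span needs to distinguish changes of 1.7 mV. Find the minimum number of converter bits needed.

Number of steps required ≥ 1.024 V / 1.7 mV = 602.35.
Need 2^N ≥ 602.35; 2^9 = 512, 2^10 = 1024.
Minimum N = 10.

10 bits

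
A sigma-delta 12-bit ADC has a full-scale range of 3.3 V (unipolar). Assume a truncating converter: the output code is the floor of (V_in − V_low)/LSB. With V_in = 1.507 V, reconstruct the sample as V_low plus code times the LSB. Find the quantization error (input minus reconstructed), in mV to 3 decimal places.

0.408 mV

One LSB is 3.3 V / 4096 = 0.806 mV.
(1.507 − 0)/0.000805664 = 1870.5067; ⌊·⌋ gives code 1870.
V_rec = 0 + 1870·0.000805664 = 1.5065918 V.
Error = 1.507 − 1.5065918 = 0.000408203 V = 0.408 mV.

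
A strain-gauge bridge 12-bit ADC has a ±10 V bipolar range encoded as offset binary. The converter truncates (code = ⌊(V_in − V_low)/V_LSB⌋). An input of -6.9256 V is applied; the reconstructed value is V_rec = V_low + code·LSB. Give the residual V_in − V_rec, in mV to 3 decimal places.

3.111 mV

One LSB is 20 V / 4096 = 4.883 mV.
(-6.9256 − (−10))/0.00488281 = 629.6371; ⌊·⌋ gives code 629.
V_rec = (−10) + 629·0.00488281 = -6.9287109 V.
V_in − V_rec = 0.00311094 V = 3.111 mV.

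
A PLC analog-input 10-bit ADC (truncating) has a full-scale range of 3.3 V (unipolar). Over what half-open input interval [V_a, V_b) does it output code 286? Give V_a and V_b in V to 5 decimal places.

[0.92168 V, 0.92490 V)

LSB = 3.3/2^10 = 3.223 mV.
V_a = V_low + 286·LSB = 0.92168 V; V_b = V_low + 287·LSB = 0.924902 V.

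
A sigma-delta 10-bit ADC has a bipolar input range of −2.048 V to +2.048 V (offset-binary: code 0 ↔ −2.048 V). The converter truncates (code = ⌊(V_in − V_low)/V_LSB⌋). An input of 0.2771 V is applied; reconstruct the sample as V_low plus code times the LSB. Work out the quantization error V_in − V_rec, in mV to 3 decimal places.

Step size: 4.096 V ÷ 2^10 = 4.000 mV.
Scaled input = 581.2750 LSBs, so code = 581.
V_rec = (−2.048) + 581·0.004 = 0.276 V.
Error = 0.2771 − 0.276 = 0.0011 V = 1.100 mV.

1.100 mV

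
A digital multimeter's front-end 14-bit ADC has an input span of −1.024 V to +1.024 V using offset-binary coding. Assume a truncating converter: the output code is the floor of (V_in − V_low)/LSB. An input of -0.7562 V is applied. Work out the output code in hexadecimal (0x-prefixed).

Full-scale span = 2.048 V; LSB = 2.048/2^14 = 125.00 µV.
Input sits at 2142.400 steps above V_low.
Floor → code 2142.
In hexadecimal (0x-prefixed): 0x85E.

code 0x85E (decimal 2142)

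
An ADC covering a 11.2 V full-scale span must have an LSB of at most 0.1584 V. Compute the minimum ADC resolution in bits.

7 bits

Number of steps required ≥ 11.2 V / 0.1584 V = 70.71.
Need 2^N ≥ 70.71; 2^6 = 64, 2^7 = 128.
Minimum N = 7.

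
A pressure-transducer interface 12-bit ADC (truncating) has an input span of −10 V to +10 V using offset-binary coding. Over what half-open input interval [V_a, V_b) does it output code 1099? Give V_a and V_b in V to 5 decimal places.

[-4.63379 V, -4.62891 V)

LSB = 20/2^12 = 4.883 mV.
V_a = V_low + 1099·LSB = -4.63379 V; V_b = V_low + 1100·LSB = -4.62891 V.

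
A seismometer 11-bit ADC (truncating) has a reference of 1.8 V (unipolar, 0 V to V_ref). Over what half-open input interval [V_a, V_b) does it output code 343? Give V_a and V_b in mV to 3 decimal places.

[301.465 mV, 302.344 mV)

LSB = 1.8/2^11 = 0.879 mV.
V_a = V_low + 343·LSB = 0.301465 V; V_b = V_low + 344·LSB = 0.302344 V.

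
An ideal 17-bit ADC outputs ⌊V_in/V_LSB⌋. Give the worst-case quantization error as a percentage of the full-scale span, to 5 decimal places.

0.00076 %

Truncating → worst-case error = 1 LSB = V_FS/2^17, so 100/131072 = 0.000762939 % of full scale.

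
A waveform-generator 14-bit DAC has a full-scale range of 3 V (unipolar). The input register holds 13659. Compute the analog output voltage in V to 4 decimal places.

LSB = 3 V / 2^14 = 183.11 µV.
V_out = 0 + 13659 × 0.000183105 V = 2.50104 V.

2.5010 V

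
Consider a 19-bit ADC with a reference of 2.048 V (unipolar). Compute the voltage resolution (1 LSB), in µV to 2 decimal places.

Full-scale span = 2.048 V.
LSB = 2.048 / 2^19 = 2.048 / 524288 = 3.90625e-06 V = 3.91 µV.

3.91 µV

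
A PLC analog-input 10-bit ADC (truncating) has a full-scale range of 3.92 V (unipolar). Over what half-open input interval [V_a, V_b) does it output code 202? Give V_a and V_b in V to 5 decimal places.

LSB = 3.92/2^10 = 3.828 mV.
V_a = V_low + 202·LSB = 0.773281 V; V_b = V_low + 203·LSB = 0.777109 V.

[0.77328 V, 0.77711 V)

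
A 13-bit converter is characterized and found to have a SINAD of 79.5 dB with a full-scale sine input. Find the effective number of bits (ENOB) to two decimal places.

ENOB = (SINAD − 1.76) / 6.02 = (79.5 − 1.76)/6.02 = 12.914.

12.91 bits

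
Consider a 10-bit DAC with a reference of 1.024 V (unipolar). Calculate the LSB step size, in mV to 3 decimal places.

Full-scale span = 1.024 V.
LSB = 1.024 / 2^10 = 1.024 / 1024 = 0.001 V = 1.000 mV.

1.000 mV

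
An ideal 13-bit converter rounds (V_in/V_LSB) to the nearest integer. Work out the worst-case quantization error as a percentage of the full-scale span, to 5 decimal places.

0.00610 %

Rounding → worst-case error = ½ LSB = V_FS/2^14, so 100/16384 = 0.00610352 % of full scale.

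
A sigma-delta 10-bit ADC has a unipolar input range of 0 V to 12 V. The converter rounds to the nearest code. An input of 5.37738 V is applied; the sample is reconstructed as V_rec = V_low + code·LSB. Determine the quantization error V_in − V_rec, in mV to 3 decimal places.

One LSB is 12 V / 1024 = 11.719 mV.
Scaled input = 458.8698 LSBs, so code = 459.
Reconstructed: 5.3789062 V.
V_in − V_rec = -0.00152625 V = -1.526 mV.

-1.526 mV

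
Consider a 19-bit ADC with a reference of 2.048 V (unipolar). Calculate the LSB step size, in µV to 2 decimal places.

Full-scale span = 2.048 V.
LSB = 2.048 / 2^19 = 2.048 / 524288 = 3.90625e-06 V = 3.91 µV.

3.91 µV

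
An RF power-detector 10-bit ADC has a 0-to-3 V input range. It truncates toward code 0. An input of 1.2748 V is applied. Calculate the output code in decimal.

code 435

Full-scale span = 3 V; LSB = 3/2^10 = 2.930 mV.
Input sits at 435.132 steps above V_low.
So the output code is 435.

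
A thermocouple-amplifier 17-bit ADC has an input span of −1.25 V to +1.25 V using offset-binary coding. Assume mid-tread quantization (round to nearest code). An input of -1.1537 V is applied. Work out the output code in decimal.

With 131072 levels over 2.5 V, one step is 19.07 µV.
(-1.1537 − (−1.25)) / 1.90735e-05 = 5048.893 LSBs.
So the output code is 5049.

code 5049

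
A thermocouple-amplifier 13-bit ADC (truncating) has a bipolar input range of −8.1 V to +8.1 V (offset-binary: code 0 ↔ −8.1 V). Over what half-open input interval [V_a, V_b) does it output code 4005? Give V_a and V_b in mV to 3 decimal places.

[-179.956 mV, -177.979 mV)

LSB = 16.2/2^13 = 1.978 mV.
V_a = V_low + 4005·LSB = -0.179956 V; V_b = V_low + 4006·LSB = -0.177979 V.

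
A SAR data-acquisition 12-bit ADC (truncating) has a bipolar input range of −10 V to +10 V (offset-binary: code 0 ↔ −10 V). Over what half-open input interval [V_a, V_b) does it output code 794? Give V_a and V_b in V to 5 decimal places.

[-6.12305 V, -6.11816 V)

LSB = 20/2^12 = 4.883 mV.
V_a = V_low + 794·LSB = -6.12305 V; V_b = V_low + 795·LSB = -6.11816 V.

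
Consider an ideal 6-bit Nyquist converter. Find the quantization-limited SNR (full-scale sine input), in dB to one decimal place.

37.9 dB

SNR ≈ 6.02·N + 1.76 dB = 6.02·6 + 1.76 = 37.88 dB.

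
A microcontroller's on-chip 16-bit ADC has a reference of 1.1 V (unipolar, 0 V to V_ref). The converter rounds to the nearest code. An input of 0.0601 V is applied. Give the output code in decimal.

Full-scale span = 1.1 V; LSB = 1.1/2^16 = 16.78 µV.
(V_in − V_low)/LSB = (0.0601 − 0) / 1.67847e-05 = 3580.649.
So the output code is 3581.

code 3581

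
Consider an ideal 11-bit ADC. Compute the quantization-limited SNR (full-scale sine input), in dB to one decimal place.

68.0 dB

SNR ≈ 6.02·N + 1.76 dB = 6.02·11 + 1.76 = 67.98 dB.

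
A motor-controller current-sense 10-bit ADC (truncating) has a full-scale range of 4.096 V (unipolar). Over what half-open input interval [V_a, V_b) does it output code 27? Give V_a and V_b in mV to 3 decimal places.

LSB = 4.096/2^10 = 4.000 mV.
V_a = V_low + 27·LSB = 0.108 V; V_b = V_low + 28·LSB = 0.112 V.

[108.000 mV, 112.000 mV)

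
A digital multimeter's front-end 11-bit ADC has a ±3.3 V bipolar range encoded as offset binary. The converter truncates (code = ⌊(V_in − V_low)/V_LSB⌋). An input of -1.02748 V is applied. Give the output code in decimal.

code 705

Full-scale span = 6.6 V; LSB = 6.6/2^11 = 3.223 mV.
(V_in − V_low)/LSB = (-1.02748 − (−3.3)) / 0.00322266 = 705.170.
⌊·⌋(705.170) = 705.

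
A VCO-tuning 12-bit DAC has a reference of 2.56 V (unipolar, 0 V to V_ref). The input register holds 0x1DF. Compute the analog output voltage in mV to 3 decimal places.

LSB = 2.56 V / 2^12 = 0.625 mV.
Code 0x1DF = 479 decimal.
V_out = 0 + 479 × 0.000625 V = 0.299375 V.
= 299.375 mV.

299.375 mV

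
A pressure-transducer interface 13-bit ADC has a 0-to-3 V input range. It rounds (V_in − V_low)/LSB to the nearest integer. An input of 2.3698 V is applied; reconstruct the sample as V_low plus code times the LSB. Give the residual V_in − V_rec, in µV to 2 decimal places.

49.02 µV

Step size: 3 V ÷ 2^13 = 366.21 µV.
Scaled input = 6471.1339 LSBs, so code = 6471.
Reconstructed: 2.369751 V.
Difference: 4.90234e-05 V → 49.02 µV.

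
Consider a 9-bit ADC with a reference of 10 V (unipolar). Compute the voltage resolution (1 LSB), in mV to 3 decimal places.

Full-scale span = 10 V.
LSB = 10 / 2^9 = 10 / 512 = 0.0195312 V = 19.531 mV.

19.531 mV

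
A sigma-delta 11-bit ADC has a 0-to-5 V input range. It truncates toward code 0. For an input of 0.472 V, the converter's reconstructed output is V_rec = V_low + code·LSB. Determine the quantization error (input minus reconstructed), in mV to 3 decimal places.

One LSB is 5 V / 2048 = 2.441 mV.
Scaled input = 193.3312 LSBs, so code = 193.
V_rec = 0 + 193·0.00244141 = 0.47119141 V.
V_in − V_rec = 0.000808594 V = 0.809 mV.

0.809 mV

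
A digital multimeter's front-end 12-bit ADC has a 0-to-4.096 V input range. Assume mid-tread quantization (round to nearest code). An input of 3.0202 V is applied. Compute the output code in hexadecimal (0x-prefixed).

code 0xBCC (decimal 3020)

LSB = 4.096 V / 4096 = 1.000 mV.
(V_in − V_low)/LSB = (3.0202 − 0) / 0.001 = 3020.200.
So the output code is 3020.
In hexadecimal (0x-prefixed): 0xBCC.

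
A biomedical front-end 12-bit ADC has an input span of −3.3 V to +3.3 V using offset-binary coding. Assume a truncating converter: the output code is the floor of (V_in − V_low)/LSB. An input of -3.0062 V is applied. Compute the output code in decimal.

code 182

LSB = 6.6 V / 4096 = 1.611 mV.
(-3.0062 − (−3.3)) / 0.00161133 = 182.334 LSBs.
⌊·⌋(182.334) = 182.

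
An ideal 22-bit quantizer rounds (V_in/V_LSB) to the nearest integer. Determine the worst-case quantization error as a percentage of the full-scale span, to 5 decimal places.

Rounding → worst-case error = ½ LSB = V_FS/2^23, so 100/8388608 = 1.19209e-05 % of full scale.

0.00001 %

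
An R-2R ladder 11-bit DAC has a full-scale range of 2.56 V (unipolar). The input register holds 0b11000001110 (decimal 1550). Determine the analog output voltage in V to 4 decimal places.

LSB = 2.56 V / 2^11 = 1.250 mV.
Code 0b11000001110 = 1550 decimal.
V_out = 0 + 1550 × 0.00125 V = 1.9375 V.

1.9375 V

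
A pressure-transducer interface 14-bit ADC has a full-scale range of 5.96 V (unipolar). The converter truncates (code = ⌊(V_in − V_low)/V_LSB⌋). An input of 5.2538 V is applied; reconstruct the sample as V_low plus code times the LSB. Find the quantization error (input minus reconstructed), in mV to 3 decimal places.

One LSB is 5.96 V / 16384 = 363.77 µV.
(V_in − V_low)/LSB = (5.2538 − 0)/0.00036377 = 14442.6609 → code 14442 (floor).
V_rec = 0 + 14442·0.00036377 = 5.2535596 V.
Error = 5.2538 − 5.2535596 = 0.00024043 V = 0.240 mV.

0.240 mV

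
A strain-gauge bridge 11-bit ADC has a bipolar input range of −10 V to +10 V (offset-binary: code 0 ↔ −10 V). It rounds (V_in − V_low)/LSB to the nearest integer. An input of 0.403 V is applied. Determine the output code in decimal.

LSB = 20 V / 2048 = 9.766 mV.
(V_in − V_low)/LSB = (0.403 − (−10)) / 0.00976562 = 1065.267.
round(1065.267) = 1065.

code 1065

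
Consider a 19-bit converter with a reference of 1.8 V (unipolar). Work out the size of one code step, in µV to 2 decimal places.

Full-scale span = 1.8 V.
LSB = 1.8 / 2^19 = 1.8 / 524288 = 3.43323e-06 V = 3.43 µV.

3.43 µV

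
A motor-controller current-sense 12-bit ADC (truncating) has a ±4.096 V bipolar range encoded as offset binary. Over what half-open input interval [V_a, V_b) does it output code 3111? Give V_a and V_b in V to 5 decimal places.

[2.12600 V, 2.12800 V)

LSB = 8.192/2^12 = 2.000 mV.
V_a = V_low + 3111·LSB = 2.126 V; V_b = V_low + 3112·LSB = 2.128 V.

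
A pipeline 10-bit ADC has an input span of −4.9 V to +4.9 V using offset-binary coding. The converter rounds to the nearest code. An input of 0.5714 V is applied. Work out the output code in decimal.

With 1024 levels over 9.8 V, one step is 9.570 mV.
(0.5714 − (−4.9)) / 0.00957031 = 571.705 LSBs.
Round → code 572.

code 572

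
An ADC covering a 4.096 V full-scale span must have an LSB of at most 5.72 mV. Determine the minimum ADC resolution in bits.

Number of steps required ≥ 4.096 V / 5.72 mV = 716.08.
Need 2^N ≥ 716.08; 2^9 = 512, 2^10 = 1024.
Minimum N = 10.

10 bits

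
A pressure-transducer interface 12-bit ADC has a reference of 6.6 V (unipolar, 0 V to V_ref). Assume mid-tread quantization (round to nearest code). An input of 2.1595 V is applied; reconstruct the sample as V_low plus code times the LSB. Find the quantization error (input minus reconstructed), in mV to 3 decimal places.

Step size: 6.6 V ÷ 2^12 = 1.611 mV.
(V_in − V_low)/LSB = (2.1595 − 0)/0.00161133 = 1340.1988 → code 1340 (round).
Reconstructed: 2.1591797 V.
Error = 2.1595 − 2.1591797 = 0.000320313 V = 0.320 mV.

0.320 mV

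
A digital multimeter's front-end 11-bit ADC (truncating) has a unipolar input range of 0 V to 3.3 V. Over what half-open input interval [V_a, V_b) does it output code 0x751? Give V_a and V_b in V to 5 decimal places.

LSB = 3.3/2^11 = 1.611 mV.
Code 0x751 = 1873 decimal.
V_a = V_low + 1873·LSB = 3.01802 V; V_b = V_low + 1874·LSB = 3.01963 V.

[3.01802 V, 3.01963 V)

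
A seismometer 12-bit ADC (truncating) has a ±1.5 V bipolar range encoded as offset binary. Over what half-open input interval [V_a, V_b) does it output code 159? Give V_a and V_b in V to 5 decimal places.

LSB = 3/2^12 = 0.732 mV.
V_a = V_low + 159·LSB = -1.38354 V; V_b = V_low + 160·LSB = -1.38281 V.

[-1.38354 V, -1.38281 V)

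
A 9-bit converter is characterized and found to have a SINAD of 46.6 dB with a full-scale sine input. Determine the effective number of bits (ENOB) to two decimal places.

ENOB = (SINAD − 1.76) / 6.02 = (46.6 − 1.76)/6.02 = 7.449.

7.45 bits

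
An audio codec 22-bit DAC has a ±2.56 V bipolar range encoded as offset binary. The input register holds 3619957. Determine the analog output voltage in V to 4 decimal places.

1.8589 V

LSB = 5.12 V / 2^22 = 1.22 µV.
V_out = (−2.56) + 3619957 × 1.2207e-06 V = 1.85889 V.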